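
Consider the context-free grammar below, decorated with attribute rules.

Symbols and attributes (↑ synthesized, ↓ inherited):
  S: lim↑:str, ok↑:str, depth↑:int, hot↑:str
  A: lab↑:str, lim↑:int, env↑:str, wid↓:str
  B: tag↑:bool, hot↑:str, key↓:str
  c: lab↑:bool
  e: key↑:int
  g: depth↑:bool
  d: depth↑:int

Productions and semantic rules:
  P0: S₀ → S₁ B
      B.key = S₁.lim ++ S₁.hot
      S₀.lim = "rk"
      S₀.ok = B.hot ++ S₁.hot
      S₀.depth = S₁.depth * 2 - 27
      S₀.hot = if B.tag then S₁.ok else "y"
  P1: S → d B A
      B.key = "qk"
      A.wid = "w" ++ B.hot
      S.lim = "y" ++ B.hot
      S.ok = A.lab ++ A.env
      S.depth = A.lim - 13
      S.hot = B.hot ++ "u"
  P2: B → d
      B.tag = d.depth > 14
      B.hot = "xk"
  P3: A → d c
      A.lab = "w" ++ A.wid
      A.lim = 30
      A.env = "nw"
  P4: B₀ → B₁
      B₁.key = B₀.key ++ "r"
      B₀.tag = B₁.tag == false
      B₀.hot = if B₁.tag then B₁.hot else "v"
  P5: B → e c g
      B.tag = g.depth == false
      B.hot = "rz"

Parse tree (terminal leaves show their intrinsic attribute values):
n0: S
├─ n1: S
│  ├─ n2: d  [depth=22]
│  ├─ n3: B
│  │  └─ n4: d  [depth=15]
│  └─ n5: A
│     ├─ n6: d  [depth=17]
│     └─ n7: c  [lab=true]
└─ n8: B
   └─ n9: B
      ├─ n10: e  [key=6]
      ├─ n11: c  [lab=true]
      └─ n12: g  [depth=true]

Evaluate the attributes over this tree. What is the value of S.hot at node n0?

1. n2.depth = 22  [terminal]
2. n3.key = "qk"  ["qk"]
3. n4.depth = 15  [terminal]
4. n3.tag = true  [d.depth > 14]
5. n3.hot = "xk"  ["xk"]
6. n5.wid = "wxk"  ["w" ++ B.hot]
7. n6.depth = 17  [terminal]
8. n7.lab = true  [terminal]
9. n5.lab = "wwxk"  ["w" ++ A.wid]
10. n5.lim = 30  [30]
11. n5.env = "nw"  ["nw"]
12. n1.lim = "yxk"  ["y" ++ B.hot]
13. n1.ok = "wwxknw"  [A.lab ++ A.env]
14. n1.depth = 17  [A.lim - 13]
15. n1.hot = "xku"  [B.hot ++ "u"]
16. n8.key = "yxkxku"  [S₁.lim ++ S₁.hot]
17. n9.key = "yxkxkur"  [B₀.key ++ "r"]
18. n10.key = 6  [terminal]
19. n11.lab = true  [terminal]
20. n12.depth = true  [terminal]
21. n9.tag = false  [g.depth == false]
22. n9.hot = "rz"  ["rz"]
23. n8.tag = true  [B₁.tag == false]
24. n8.hot = "v"  [if B₁.tag then B₁.hot else "v"]
25. n0.lim = "rk"  ["rk"]
26. n0.ok = "vxku"  [B.hot ++ S₁.hot]
27. n0.depth = 7  [S₁.depth * 2 - 27]
28. n0.hot = "wwxknw"  [if B.tag then S₁.ok else "y"]

"wwxknw"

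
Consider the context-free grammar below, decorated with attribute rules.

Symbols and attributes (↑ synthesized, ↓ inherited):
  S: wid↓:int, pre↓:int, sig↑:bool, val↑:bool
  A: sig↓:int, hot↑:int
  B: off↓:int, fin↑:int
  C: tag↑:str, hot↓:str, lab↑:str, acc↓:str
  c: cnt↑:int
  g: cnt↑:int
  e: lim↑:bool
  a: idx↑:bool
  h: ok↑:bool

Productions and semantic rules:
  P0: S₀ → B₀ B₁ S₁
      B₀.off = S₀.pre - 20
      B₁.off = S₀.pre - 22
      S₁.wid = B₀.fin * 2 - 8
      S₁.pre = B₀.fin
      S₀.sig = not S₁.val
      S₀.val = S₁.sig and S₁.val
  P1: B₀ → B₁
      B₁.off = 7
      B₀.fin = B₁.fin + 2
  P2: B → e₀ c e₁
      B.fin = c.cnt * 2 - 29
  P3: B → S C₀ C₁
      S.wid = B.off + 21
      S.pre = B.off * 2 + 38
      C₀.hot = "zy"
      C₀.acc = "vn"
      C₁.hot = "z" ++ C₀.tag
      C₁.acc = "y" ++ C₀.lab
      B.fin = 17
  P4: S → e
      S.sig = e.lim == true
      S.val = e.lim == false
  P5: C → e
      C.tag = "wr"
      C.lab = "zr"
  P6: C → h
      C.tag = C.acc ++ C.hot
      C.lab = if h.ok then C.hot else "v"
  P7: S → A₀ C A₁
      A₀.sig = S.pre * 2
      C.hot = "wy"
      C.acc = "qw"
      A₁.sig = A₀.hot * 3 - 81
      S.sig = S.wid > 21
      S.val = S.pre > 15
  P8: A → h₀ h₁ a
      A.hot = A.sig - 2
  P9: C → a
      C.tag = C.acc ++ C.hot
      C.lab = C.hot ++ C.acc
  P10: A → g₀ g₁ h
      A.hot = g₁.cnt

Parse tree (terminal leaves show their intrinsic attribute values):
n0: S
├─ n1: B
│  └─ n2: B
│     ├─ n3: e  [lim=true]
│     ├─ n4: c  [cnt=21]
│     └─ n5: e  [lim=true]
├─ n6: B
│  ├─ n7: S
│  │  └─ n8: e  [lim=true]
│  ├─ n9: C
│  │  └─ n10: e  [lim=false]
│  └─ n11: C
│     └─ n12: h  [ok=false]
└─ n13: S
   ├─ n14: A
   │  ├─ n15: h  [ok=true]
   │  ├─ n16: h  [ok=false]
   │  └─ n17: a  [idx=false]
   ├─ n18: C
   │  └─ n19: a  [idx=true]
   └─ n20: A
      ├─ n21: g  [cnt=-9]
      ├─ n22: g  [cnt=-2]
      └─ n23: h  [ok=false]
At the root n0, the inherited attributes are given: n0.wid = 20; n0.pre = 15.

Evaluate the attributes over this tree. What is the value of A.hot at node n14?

1. n0.wid = 20  [given at root]
2. n0.pre = 15  [given at root]
3. n1.off = -5  [S₀.pre - 20]
4. n2.off = 7  [7]
5. n3.lim = true  [terminal]
6. n4.cnt = 21  [terminal]
7. n5.lim = true  [terminal]
8. n2.fin = 13  [c.cnt * 2 - 29]
9. n1.fin = 15  [B₁.fin + 2]
10. n6.off = -7  [S₀.pre - 22]
11. n7.wid = 14  [B.off + 21]
12. n7.pre = 24  [B.off * 2 + 38]
13. n8.lim = true  [terminal]
14. n7.sig = true  [e.lim == true]
15. n7.val = false  [e.lim == false]
16. n9.hot = "zy"  ["zy"]
17. n9.acc = "vn"  ["vn"]
18. n10.lim = false  [terminal]
19. n9.tag = "wr"  ["wr"]
20. n9.lab = "zr"  ["zr"]
21. n11.hot = "zwr"  ["z" ++ C₀.tag]
22. n11.acc = "yzr"  ["y" ++ C₀.lab]
23. n12.ok = false  [terminal]
24. n11.tag = "yzrzwr"  [C.acc ++ C.hot]
25. n11.lab = "v"  [if h.ok then C.hot else "v"]
26. n6.fin = 17  [17]
27. n13.wid = 22  [B₀.fin * 2 - 8]
28. n13.pre = 15  [B₀.fin]
29. n14.sig = 30  [S.pre * 2]
30. n15.ok = true  [terminal]
31. n16.ok = false  [terminal]
32. n17.idx = false  [terminal]
33. n14.hot = 28  [A.sig - 2]
34. n18.hot = "wy"  ["wy"]
35. n18.acc = "qw"  ["qw"]
36. n19.idx = true  [terminal]
37. n18.tag = "qwwy"  [C.acc ++ C.hot]
38. n18.lab = "wyqw"  [C.hot ++ C.acc]
39. n20.sig = 3  [A₀.hot * 3 - 81]
40. n21.cnt = -9  [terminal]
41. n22.cnt = -2  [terminal]
42. n23.ok = false  [terminal]
43. n20.hot = -2  [g₁.cnt]
44. n13.sig = true  [S.wid > 21]
45. n13.val = false  [S.pre > 15]
46. n0.sig = true  [not S₁.val]
47. n0.val = false  [S₁.sig and S₁.val]

28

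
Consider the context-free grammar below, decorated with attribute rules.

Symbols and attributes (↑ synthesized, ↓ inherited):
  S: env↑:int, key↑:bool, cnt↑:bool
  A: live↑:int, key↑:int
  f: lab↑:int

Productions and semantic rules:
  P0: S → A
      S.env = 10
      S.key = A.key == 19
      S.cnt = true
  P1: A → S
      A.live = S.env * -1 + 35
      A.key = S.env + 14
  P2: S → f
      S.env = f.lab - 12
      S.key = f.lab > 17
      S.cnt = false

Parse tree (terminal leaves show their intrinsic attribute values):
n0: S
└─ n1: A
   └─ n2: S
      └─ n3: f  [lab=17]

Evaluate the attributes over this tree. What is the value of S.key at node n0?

1. n3.lab = 17  [terminal]
2. n2.env = 5  [f.lab - 12]
3. n2.key = false  [f.lab > 17]
4. n2.cnt = false  [false]
5. n1.live = 30  [S.env * -1 + 35]
6. n1.key = 19  [S.env + 14]
7. n0.env = 10  [10]
8. n0.key = true  [A.key == 19]
9. n0.cnt = true  [true]

true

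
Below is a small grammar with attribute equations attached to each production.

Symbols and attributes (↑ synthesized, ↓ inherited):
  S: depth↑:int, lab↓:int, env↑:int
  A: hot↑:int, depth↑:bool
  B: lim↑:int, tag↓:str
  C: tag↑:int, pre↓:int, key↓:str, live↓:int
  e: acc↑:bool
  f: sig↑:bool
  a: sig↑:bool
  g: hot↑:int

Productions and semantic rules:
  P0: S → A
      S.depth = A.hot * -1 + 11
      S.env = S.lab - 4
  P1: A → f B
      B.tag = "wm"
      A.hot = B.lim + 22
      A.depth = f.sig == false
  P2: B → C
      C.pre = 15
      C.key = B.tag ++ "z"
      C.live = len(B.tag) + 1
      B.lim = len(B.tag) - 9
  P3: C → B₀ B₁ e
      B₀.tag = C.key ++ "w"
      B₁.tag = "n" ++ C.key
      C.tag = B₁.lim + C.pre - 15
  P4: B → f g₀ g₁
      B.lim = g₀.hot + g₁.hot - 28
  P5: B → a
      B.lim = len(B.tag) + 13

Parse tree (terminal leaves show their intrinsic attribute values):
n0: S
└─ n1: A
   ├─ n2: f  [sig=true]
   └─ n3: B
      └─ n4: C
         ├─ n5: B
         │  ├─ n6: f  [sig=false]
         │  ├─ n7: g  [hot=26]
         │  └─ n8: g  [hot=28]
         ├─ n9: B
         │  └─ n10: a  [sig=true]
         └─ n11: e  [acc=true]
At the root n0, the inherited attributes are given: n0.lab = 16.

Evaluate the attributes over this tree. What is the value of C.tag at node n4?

1. n0.lab = 16  [given at root]
2. n2.sig = true  [terminal]
3. n3.tag = "wm"  ["wm"]
4. n4.pre = 15  [15]
5. n4.key = "wmz"  [B.tag ++ "z"]
6. n4.live = 3  [len(B.tag) + 1]
7. n5.tag = "wmzw"  [C.key ++ "w"]
8. n6.sig = false  [terminal]
9. n7.hot = 26  [terminal]
10. n8.hot = 28  [terminal]
11. n5.lim = 26  [g₀.hot + g₁.hot - 28]
12. n9.tag = "nwmz"  ["n" ++ C.key]
13. n10.sig = true  [terminal]
14. n9.lim = 17  [len(B.tag) + 13]
15. n11.acc = true  [terminal]
16. n4.tag = 17  [B₁.lim + C.pre - 15]
17. n3.lim = -7  [len(B.tag) - 9]
18. n1.hot = 15  [B.lim + 22]
19. n1.depth = false  [f.sig == false]
20. n0.depth = -4  [A.hot * -1 + 11]
21. n0.env = 12  [S.lab - 4]

17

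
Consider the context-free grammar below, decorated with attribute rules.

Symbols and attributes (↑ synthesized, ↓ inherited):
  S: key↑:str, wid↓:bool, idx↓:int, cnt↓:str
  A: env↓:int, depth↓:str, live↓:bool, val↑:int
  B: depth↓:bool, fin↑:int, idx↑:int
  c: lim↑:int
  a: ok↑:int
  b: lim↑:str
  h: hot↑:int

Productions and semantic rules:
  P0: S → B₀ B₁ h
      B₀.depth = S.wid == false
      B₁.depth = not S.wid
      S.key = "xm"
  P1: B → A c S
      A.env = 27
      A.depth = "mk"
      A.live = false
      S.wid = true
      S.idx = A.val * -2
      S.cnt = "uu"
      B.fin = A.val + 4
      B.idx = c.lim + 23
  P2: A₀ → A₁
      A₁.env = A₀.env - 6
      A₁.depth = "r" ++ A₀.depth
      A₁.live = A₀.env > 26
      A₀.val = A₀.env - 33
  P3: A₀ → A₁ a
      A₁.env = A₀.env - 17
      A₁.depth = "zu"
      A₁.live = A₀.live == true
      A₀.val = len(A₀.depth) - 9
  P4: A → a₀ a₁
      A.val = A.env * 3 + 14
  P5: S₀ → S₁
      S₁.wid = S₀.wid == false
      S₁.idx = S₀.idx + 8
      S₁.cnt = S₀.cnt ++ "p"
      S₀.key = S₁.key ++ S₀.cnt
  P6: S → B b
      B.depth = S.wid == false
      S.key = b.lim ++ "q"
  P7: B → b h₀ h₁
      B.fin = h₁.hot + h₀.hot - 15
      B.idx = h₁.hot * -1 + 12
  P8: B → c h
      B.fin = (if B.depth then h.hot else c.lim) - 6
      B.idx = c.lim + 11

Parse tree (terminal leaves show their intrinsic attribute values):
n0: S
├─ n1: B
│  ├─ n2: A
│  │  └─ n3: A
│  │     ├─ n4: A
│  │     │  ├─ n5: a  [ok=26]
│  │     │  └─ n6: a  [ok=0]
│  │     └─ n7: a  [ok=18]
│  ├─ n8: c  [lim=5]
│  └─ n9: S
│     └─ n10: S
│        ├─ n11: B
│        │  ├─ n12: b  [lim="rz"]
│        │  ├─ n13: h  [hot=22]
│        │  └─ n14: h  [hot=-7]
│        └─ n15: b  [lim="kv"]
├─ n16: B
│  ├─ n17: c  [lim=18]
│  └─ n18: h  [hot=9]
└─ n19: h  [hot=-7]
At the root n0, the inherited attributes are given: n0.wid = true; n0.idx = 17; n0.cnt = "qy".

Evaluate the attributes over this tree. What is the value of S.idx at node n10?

20

1. n0.wid = true  [given at root]
2. n0.idx = 17  [given at root]
3. n0.cnt = "qy"  [given at root]
4. n1.depth = false  [S.wid == false]
5. n2.env = 27  [27]
6. n2.depth = "mk"  ["mk"]
7. n2.live = false  [false]
8. n3.env = 21  [A₀.env - 6]
9. n3.depth = "rmk"  ["r" ++ A₀.depth]
10. n3.live = true  [A₀.env > 26]
11. n4.env = 4  [A₀.env - 17]
12. n4.depth = "zu"  ["zu"]
13. n4.live = true  [A₀.live == true]
14. n5.ok = 26  [terminal]
15. n6.ok = 0  [terminal]
16. n4.val = 26  [A.env * 3 + 14]
17. n7.ok = 18  [terminal]
18. n3.val = -6  [len(A₀.depth) - 9]
19. n2.val = -6  [A₀.env - 33]
20. n8.lim = 5  [terminal]
21. n9.wid = true  [true]
22. n9.idx = 12  [A.val * -2]
23. n9.cnt = "uu"  ["uu"]
24. n10.wid = false  [S₀.wid == false]
25. n10.idx = 20  [S₀.idx + 8]
26. n10.cnt = "uup"  [S₀.cnt ++ "p"]
27. n11.depth = true  [S.wid == false]
28. n12.lim = "rz"  [terminal]
29. n13.hot = 22  [terminal]
30. n14.hot = -7  [terminal]
31. n11.fin = 0  [h₁.hot + h₀.hot - 15]
32. n11.idx = 19  [h₁.hot * -1 + 12]
33. n15.lim = "kv"  [terminal]
34. n10.key = "kvq"  [b.lim ++ "q"]
35. n9.key = "kvquu"  [S₁.key ++ S₀.cnt]
36. n1.fin = -2  [A.val + 4]
37. n1.idx = 28  [c.lim + 23]
38. n16.depth = false  [not S.wid]
39. n17.lim = 18  [terminal]
40. n18.hot = 9  [terminal]
41. n16.fin = 12  [(if B.depth then h.hot else c.lim) - 6]
42. n16.idx = 29  [c.lim + 11]
43. n19.hot = -7  [terminal]
44. n0.key = "xm"  ["xm"]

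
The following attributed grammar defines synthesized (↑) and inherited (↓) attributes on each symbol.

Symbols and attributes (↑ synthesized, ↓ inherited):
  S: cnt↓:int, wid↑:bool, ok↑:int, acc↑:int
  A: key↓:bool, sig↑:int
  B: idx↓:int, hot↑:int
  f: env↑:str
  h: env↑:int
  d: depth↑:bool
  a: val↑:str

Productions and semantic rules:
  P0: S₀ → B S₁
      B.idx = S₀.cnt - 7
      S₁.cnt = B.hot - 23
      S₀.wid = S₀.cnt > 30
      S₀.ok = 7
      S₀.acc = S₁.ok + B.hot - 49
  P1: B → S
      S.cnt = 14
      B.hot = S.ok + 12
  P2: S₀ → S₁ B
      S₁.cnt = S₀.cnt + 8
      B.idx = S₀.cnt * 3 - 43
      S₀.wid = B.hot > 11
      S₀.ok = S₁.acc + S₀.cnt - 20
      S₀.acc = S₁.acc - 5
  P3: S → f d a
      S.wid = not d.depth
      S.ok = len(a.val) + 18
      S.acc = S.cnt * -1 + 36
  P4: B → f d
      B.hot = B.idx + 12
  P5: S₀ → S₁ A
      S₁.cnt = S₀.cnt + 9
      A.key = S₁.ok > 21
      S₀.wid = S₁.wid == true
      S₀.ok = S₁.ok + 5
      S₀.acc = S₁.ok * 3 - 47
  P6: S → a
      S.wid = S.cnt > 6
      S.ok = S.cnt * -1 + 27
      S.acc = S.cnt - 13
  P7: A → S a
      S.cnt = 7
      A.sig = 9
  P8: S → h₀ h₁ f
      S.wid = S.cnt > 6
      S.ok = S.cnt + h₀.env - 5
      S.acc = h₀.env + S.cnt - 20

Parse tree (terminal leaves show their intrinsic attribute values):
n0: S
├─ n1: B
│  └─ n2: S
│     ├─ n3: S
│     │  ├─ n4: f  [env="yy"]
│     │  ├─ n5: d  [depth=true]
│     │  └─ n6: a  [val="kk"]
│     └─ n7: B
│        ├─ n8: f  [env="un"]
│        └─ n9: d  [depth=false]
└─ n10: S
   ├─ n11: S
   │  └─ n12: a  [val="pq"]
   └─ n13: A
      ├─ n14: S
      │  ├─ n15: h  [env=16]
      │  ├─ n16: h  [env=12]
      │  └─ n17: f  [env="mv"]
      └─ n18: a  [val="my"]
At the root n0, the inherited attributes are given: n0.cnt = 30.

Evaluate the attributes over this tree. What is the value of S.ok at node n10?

1. n0.cnt = 30  [given at root]
2. n1.idx = 23  [S₀.cnt - 7]
3. n2.cnt = 14  [14]
4. n3.cnt = 22  [S₀.cnt + 8]
5. n4.env = "yy"  [terminal]
6. n5.depth = true  [terminal]
7. n6.val = "kk"  [terminal]
8. n3.wid = false  [not d.depth]
9. n3.ok = 20  [len(a.val) + 18]
10. n3.acc = 14  [S.cnt * -1 + 36]
11. n7.idx = -1  [S₀.cnt * 3 - 43]
12. n8.env = "un"  [terminal]
13. n9.depth = false  [terminal]
14. n7.hot = 11  [B.idx + 12]
15. n2.wid = false  [B.hot > 11]
16. n2.ok = 8  [S₁.acc + S₀.cnt - 20]
17. n2.acc = 9  [S₁.acc - 5]
18. n1.hot = 20  [S.ok + 12]
19. n10.cnt = -3  [B.hot - 23]
20. n11.cnt = 6  [S₀.cnt + 9]
21. n12.val = "pq"  [terminal]
22. n11.wid = false  [S.cnt > 6]
23. n11.ok = 21  [S.cnt * -1 + 27]
24. n11.acc = -7  [S.cnt - 13]
25. n13.key = false  [S₁.ok > 21]
26. n14.cnt = 7  [7]
27. n15.env = 16  [terminal]
28. n16.env = 12  [terminal]
29. n17.env = "mv"  [terminal]
30. n14.wid = true  [S.cnt > 6]
31. n14.ok = 18  [S.cnt + h₀.env - 5]
32. n14.acc = 3  [h₀.env + S.cnt - 20]
33. n18.val = "my"  [terminal]
34. n13.sig = 9  [9]
35. n10.wid = false  [S₁.wid == true]
36. n10.ok = 26  [S₁.ok + 5]
37. n10.acc = 16  [S₁.ok * 3 - 47]
38. n0.wid = false  [S₀.cnt > 30]
39. n0.ok = 7  [7]
40. n0.acc = -3  [S₁.ok + B.hot - 49]

26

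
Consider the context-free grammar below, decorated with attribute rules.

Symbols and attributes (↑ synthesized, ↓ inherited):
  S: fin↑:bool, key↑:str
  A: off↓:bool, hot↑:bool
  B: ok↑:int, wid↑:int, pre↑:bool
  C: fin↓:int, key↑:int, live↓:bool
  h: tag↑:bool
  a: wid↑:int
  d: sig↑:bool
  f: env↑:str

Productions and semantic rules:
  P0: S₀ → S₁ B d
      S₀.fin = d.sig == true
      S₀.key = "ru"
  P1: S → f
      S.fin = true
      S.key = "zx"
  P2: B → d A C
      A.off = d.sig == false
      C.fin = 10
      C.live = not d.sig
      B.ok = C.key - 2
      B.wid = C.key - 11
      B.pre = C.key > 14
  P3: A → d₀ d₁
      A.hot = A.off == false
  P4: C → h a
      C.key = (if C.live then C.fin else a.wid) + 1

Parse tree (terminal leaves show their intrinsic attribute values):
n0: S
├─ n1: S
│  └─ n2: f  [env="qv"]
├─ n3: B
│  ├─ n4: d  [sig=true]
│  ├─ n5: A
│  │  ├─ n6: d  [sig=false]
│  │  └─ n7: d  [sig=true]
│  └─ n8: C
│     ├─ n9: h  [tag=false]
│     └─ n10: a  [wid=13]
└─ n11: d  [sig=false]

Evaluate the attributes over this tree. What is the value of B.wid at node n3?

1. n2.env = "qv"  [terminal]
2. n1.fin = true  [true]
3. n1.key = "zx"  ["zx"]
4. n4.sig = true  [terminal]
5. n5.off = false  [d.sig == false]
6. n6.sig = false  [terminal]
7. n7.sig = true  [terminal]
8. n5.hot = true  [A.off == false]
9. n8.fin = 10  [10]
10. n8.live = false  [not d.sig]
11. n9.tag = false  [terminal]
12. n10.wid = 13  [terminal]
13. n8.key = 14  [(if C.live then C.fin else a.wid) + 1]
14. n3.ok = 12  [C.key - 2]
15. n3.wid = 3  [C.key - 11]
16. n3.pre = false  [C.key > 14]
17. n11.sig = false  [terminal]
18. n0.fin = false  [d.sig == true]
19. n0.key = "ru"  ["ru"]

3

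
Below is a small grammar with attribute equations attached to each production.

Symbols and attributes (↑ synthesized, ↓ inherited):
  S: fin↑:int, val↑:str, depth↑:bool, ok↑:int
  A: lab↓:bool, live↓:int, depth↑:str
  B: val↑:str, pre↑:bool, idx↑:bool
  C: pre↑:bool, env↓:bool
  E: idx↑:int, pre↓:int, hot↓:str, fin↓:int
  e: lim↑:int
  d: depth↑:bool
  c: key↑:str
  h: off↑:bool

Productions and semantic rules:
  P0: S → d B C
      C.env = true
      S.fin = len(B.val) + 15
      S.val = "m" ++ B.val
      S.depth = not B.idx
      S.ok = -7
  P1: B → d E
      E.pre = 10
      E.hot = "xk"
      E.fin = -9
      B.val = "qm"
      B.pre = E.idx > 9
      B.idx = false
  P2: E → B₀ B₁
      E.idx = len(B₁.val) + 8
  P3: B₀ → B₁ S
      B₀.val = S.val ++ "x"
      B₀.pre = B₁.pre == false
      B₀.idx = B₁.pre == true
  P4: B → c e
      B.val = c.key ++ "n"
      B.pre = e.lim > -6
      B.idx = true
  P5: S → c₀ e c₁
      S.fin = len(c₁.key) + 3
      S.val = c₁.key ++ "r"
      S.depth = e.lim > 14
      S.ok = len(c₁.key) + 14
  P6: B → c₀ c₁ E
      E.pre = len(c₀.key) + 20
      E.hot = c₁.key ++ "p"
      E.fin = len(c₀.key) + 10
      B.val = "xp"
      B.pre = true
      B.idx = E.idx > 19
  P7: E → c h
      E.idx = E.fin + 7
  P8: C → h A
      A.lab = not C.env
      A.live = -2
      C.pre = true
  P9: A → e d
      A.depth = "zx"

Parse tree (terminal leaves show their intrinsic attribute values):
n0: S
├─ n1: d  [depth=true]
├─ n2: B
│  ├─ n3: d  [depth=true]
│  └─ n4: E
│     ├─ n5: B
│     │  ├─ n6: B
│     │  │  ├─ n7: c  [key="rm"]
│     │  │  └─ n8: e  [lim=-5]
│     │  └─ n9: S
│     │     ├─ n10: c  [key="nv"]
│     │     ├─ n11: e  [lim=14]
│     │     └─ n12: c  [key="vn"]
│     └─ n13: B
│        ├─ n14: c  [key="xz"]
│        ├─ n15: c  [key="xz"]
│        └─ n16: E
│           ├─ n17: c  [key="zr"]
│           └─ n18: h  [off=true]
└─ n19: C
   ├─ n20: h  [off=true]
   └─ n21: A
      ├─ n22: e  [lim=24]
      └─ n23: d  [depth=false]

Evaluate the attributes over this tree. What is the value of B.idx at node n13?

false

1. n1.depth = true  [terminal]
2. n3.depth = true  [terminal]
3. n4.pre = 10  [10]
4. n4.hot = "xk"  ["xk"]
5. n4.fin = -9  [-9]
6. n7.key = "rm"  [terminal]
7. n8.lim = -5  [terminal]
8. n6.val = "rmn"  [c.key ++ "n"]
9. n6.pre = true  [e.lim > -6]
10. n6.idx = true  [true]
11. n10.key = "nv"  [terminal]
12. n11.lim = 14  [terminal]
13. n12.key = "vn"  [terminal]
14. n9.fin = 5  [len(c₁.key) + 3]
15. n9.val = "vnr"  [c₁.key ++ "r"]
16. n9.depth = false  [e.lim > 14]
17. n9.ok = 16  [len(c₁.key) + 14]
18. n5.val = "vnrx"  [S.val ++ "x"]
19. n5.pre = false  [B₁.pre == false]
20. n5.idx = true  [B₁.pre == true]
21. n14.key = "xz"  [terminal]
22. n15.key = "xz"  [terminal]
23. n16.pre = 22  [len(c₀.key) + 20]
24. n16.hot = "xzp"  [c₁.key ++ "p"]
25. n16.fin = 12  [len(c₀.key) + 10]
26. n17.key = "zr"  [terminal]
27. n18.off = true  [terminal]
28. n16.idx = 19  [E.fin + 7]
29. n13.val = "xp"  ["xp"]
30. n13.pre = true  [true]
31. n13.idx = false  [E.idx > 19]
32. n4.idx = 10  [len(B₁.val) + 8]
33. n2.val = "qm"  ["qm"]
34. n2.pre = true  [E.idx > 9]
35. n2.idx = false  [false]
36. n19.env = true  [true]
37. n20.off = true  [terminal]
38. n21.lab = false  [not C.env]
39. n21.live = -2  [-2]
40. n22.lim = 24  [terminal]
41. n23.depth = false  [terminal]
42. n21.depth = "zx"  ["zx"]
43. n19.pre = true  [true]
44. n0.fin = 17  [len(B.val) + 15]
45. n0.val = "mqm"  ["m" ++ B.val]
46. n0.depth = true  [not B.idx]
47. n0.ok = -7  [-7]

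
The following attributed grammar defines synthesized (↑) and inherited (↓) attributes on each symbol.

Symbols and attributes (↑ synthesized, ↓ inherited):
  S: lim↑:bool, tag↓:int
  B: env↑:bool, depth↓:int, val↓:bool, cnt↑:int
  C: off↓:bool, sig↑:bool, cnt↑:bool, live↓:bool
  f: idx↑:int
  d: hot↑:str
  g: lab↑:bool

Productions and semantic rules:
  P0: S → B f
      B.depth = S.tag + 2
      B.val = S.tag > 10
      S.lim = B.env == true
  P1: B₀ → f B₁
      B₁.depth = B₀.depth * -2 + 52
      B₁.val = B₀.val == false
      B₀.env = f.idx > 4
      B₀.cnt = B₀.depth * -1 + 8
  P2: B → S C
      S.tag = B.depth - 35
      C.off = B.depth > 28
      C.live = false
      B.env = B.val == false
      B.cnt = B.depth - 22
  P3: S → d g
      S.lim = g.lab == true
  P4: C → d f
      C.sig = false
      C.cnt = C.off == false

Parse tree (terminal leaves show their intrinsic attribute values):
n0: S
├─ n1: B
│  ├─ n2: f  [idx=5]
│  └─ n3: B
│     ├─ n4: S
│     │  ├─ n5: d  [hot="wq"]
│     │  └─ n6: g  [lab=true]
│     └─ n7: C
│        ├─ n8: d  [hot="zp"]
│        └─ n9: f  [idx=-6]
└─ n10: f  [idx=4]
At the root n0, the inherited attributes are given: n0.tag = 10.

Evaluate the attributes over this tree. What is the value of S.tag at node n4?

-7

1. n0.tag = 10  [given at root]
2. n1.depth = 12  [S.tag + 2]
3. n1.val = false  [S.tag > 10]
4. n2.idx = 5  [terminal]
5. n3.depth = 28  [B₀.depth * -2 + 52]
6. n3.val = true  [B₀.val == false]
7. n4.tag = -7  [B.depth - 35]
8. n5.hot = "wq"  [terminal]
9. n6.lab = true  [terminal]
10. n4.lim = true  [g.lab == true]
11. n7.off = false  [B.depth > 28]
12. n7.live = false  [false]
13. n8.hot = "zp"  [terminal]
14. n9.idx = -6  [terminal]
15. n7.sig = false  [false]
16. n7.cnt = true  [C.off == false]
17. n3.env = false  [B.val == false]
18. n3.cnt = 6  [B.depth - 22]
19. n1.env = true  [f.idx > 4]
20. n1.cnt = -4  [B₀.depth * -1 + 8]
21. n10.idx = 4  [terminal]
22. n0.lim = true  [B.env == true]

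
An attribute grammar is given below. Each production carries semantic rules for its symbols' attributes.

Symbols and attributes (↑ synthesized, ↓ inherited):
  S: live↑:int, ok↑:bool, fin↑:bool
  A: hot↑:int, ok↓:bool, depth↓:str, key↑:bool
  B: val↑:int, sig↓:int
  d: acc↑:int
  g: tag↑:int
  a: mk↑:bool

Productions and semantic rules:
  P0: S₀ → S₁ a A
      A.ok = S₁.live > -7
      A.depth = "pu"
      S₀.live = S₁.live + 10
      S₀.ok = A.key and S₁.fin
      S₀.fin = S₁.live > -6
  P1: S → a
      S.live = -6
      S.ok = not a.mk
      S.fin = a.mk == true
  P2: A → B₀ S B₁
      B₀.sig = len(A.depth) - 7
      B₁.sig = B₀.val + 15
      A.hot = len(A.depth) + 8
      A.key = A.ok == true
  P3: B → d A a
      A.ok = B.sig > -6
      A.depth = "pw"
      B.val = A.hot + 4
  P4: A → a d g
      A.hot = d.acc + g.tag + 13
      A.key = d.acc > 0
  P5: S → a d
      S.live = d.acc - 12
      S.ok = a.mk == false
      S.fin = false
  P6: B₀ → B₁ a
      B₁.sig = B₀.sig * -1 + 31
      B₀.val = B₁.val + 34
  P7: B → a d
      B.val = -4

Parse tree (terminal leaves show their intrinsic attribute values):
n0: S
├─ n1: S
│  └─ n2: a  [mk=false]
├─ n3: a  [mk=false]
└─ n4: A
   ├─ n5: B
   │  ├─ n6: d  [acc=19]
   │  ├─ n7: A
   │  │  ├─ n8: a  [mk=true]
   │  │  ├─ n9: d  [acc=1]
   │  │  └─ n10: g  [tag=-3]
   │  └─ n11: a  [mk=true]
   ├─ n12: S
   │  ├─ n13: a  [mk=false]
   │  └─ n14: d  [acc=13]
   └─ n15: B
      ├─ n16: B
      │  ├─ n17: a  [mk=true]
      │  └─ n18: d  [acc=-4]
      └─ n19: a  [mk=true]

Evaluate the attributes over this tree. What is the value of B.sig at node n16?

1. n2.mk = false  [terminal]
2. n1.live = -6  [-6]
3. n1.ok = true  [not a.mk]
4. n1.fin = false  [a.mk == true]
5. n3.mk = false  [terminal]
6. n4.ok = true  [S₁.live > -7]
7. n4.depth = "pu"  ["pu"]
8. n5.sig = -5  [len(A.depth) - 7]
9. n6.acc = 19  [terminal]
10. n7.ok = true  [B.sig > -6]
11. n7.depth = "pw"  ["pw"]
12. n8.mk = true  [terminal]
13. n9.acc = 1  [terminal]
14. n10.tag = -3  [terminal]
15. n7.hot = 11  [d.acc + g.tag + 13]
16. n7.key = true  [d.acc > 0]
17. n11.mk = true  [terminal]
18. n5.val = 15  [A.hot + 4]
19. n13.mk = false  [terminal]
20. n14.acc = 13  [terminal]
21. n12.live = 1  [d.acc - 12]
22. n12.ok = true  [a.mk == false]
23. n12.fin = false  [false]
24. n15.sig = 30  [B₀.val + 15]
25. n16.sig = 1  [B₀.sig * -1 + 31]
26. n17.mk = true  [terminal]
27. n18.acc = -4  [terminal]
28. n16.val = -4  [-4]
29. n19.mk = true  [terminal]
30. n15.val = 30  [B₁.val + 34]
31. n4.hot = 10  [len(A.depth) + 8]
32. n4.key = true  [A.ok == true]
33. n0.live = 4  [S₁.live + 10]
34. n0.ok = false  [A.key and S₁.fin]
35. n0.fin = false  [S₁.live > -6]

1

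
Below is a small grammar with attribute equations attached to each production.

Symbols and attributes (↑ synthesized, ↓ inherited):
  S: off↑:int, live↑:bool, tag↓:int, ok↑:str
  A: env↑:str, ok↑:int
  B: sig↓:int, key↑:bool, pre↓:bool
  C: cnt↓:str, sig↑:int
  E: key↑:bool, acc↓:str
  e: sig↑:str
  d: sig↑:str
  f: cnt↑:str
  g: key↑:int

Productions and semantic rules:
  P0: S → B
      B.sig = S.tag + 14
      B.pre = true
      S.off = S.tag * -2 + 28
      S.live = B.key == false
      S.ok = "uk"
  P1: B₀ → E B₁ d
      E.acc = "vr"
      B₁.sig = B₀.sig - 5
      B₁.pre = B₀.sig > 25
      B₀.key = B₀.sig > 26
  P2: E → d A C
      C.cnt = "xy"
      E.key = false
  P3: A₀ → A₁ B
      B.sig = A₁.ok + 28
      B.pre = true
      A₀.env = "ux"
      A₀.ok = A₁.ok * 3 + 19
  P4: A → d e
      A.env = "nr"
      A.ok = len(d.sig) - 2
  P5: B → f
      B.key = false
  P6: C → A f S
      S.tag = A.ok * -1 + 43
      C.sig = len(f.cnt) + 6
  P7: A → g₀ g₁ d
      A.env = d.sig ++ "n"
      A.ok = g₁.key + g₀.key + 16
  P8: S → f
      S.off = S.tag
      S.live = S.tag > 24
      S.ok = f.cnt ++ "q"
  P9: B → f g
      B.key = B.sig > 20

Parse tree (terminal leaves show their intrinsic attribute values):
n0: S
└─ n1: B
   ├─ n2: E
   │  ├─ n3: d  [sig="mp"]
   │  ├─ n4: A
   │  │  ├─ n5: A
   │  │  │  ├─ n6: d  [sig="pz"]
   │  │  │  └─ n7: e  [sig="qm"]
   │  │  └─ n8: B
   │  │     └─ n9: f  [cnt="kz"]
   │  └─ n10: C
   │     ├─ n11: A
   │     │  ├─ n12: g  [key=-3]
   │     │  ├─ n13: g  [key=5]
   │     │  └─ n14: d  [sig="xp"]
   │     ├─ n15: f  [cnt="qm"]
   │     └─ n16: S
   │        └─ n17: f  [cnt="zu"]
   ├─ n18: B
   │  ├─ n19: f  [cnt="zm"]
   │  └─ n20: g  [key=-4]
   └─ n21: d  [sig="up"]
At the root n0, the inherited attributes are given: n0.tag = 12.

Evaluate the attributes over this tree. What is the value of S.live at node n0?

true

1. n0.tag = 12  [given at root]
2. n1.sig = 26  [S.tag + 14]
3. n1.pre = true  [true]
4. n2.acc = "vr"  ["vr"]
5. n3.sig = "mp"  [terminal]
6. n6.sig = "pz"  [terminal]
7. n7.sig = "qm"  [terminal]
8. n5.env = "nr"  ["nr"]
9. n5.ok = 0  [len(d.sig) - 2]
10. n8.sig = 28  [A₁.ok + 28]
11. n8.pre = true  [true]
12. n9.cnt = "kz"  [terminal]
13. n8.key = false  [false]
14. n4.env = "ux"  ["ux"]
15. n4.ok = 19  [A₁.ok * 3 + 19]
16. n10.cnt = "xy"  ["xy"]
17. n12.key = -3  [terminal]
18. n13.key = 5  [terminal]
19. n14.sig = "xp"  [terminal]
20. n11.env = "xpn"  [d.sig ++ "n"]
21. n11.ok = 18  [g₁.key + g₀.key + 16]
22. n15.cnt = "qm"  [terminal]
23. n16.tag = 25  [A.ok * -1 + 43]
24. n17.cnt = "zu"  [terminal]
25. n16.off = 25  [S.tag]
26. n16.live = true  [S.tag > 24]
27. n16.ok = "zuq"  [f.cnt ++ "q"]
28. n10.sig = 8  [len(f.cnt) + 6]
29. n2.key = false  [false]
30. n18.sig = 21  [B₀.sig - 5]
31. n18.pre = true  [B₀.sig > 25]
32. n19.cnt = "zm"  [terminal]
33. n20.key = -4  [terminal]
34. n18.key = true  [B.sig > 20]
35. n21.sig = "up"  [terminal]
36. n1.key = false  [B₀.sig > 26]
37. n0.off = 4  [S.tag * -2 + 28]
38. n0.live = true  [B.key == false]
39. n0.ok = "uk"  ["uk"]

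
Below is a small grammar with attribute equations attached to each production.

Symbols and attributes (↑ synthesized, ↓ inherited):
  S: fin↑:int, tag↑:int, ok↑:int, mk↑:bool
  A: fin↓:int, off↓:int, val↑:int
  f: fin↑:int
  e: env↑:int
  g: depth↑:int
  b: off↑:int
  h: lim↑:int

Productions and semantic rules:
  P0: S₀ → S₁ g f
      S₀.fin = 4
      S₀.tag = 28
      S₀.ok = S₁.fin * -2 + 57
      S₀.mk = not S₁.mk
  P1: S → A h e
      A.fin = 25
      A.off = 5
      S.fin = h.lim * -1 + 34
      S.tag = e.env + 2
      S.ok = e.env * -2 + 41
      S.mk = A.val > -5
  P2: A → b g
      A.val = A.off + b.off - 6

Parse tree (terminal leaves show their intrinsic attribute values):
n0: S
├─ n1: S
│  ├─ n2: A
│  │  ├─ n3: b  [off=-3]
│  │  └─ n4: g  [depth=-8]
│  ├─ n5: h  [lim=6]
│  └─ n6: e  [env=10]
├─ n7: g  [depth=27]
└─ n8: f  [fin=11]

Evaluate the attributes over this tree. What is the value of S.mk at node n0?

1. n2.fin = 25  [25]
2. n2.off = 5  [5]
3. n3.off = -3  [terminal]
4. n4.depth = -8  [terminal]
5. n2.val = -4  [A.off + b.off - 6]
6. n5.lim = 6  [terminal]
7. n6.env = 10  [terminal]
8. n1.fin = 28  [h.lim * -1 + 34]
9. n1.tag = 12  [e.env + 2]
10. n1.ok = 21  [e.env * -2 + 41]
11. n1.mk = true  [A.val > -5]
12. n7.depth = 27  [terminal]
13. n8.fin = 11  [terminal]
14. n0.fin = 4  [4]
15. n0.tag = 28  [28]
16. n0.ok = 1  [S₁.fin * -2 + 57]
17. n0.mk = false  [not S₁.mk]

false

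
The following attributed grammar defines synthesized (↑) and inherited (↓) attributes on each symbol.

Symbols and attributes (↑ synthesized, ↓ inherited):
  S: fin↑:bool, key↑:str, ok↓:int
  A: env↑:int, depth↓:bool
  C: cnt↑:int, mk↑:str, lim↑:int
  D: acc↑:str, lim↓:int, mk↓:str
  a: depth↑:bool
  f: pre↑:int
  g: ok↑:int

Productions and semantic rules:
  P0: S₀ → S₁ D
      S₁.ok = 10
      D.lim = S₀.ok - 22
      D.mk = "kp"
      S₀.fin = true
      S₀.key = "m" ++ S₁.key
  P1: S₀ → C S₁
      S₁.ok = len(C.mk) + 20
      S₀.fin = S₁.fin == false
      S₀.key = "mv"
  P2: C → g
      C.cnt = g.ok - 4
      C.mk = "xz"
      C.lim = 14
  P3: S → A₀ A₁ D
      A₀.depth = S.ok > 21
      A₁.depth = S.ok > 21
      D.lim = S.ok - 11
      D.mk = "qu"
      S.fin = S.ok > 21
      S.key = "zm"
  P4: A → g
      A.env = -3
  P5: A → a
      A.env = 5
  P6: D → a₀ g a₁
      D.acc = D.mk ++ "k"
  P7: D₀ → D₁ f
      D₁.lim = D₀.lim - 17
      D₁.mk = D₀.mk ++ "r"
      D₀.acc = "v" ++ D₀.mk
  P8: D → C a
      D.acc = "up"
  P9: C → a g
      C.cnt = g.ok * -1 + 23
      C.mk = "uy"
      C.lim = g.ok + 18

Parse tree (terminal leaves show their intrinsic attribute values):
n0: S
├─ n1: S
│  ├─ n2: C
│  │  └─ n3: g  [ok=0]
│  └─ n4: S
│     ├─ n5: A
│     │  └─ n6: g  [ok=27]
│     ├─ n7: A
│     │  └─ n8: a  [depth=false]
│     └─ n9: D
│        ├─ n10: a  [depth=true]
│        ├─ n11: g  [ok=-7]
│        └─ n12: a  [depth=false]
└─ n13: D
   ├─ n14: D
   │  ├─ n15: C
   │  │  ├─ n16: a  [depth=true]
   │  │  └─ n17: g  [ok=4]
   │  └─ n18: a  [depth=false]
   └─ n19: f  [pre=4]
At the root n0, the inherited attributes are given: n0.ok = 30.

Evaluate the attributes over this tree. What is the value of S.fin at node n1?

1. n0.ok = 30  [given at root]
2. n1.ok = 10  [10]
3. n3.ok = 0  [terminal]
4. n2.cnt = -4  [g.ok - 4]
5. n2.mk = "xz"  ["xz"]
6. n2.lim = 14  [14]
7. n4.ok = 22  [len(C.mk) + 20]
8. n5.depth = true  [S.ok > 21]
9. n6.ok = 27  [terminal]
10. n5.env = -3  [-3]
11. n7.depth = true  [S.ok > 21]
12. n8.depth = false  [terminal]
13. n7.env = 5  [5]
14. n9.lim = 11  [S.ok - 11]
15. n9.mk = "qu"  ["qu"]
16. n10.depth = true  [terminal]
17. n11.ok = -7  [terminal]
18. n12.depth = false  [terminal]
19. n9.acc = "quk"  [D.mk ++ "k"]
20. n4.fin = true  [S.ok > 21]
21. n4.key = "zm"  ["zm"]
22. n1.fin = false  [S₁.fin == false]
23. n1.key = "mv"  ["mv"]
24. n13.lim = 8  [S₀.ok - 22]
25. n13.mk = "kp"  ["kp"]
26. n14.lim = -9  [D₀.lim - 17]
27. n14.mk = "kpr"  [D₀.mk ++ "r"]
28. n16.depth = true  [terminal]
29. n17.ok = 4  [terminal]
30. n15.cnt = 19  [g.ok * -1 + 23]
31. n15.mk = "uy"  ["uy"]
32. n15.lim = 22  [g.ok + 18]
33. n18.depth = false  [terminal]
34. n14.acc = "up"  ["up"]
35. n19.pre = 4  [terminal]
36. n13.acc = "vkp"  ["v" ++ D₀.mk]
37. n0.fin = true  [true]
38. n0.key = "mmv"  ["m" ++ S₁.key]

false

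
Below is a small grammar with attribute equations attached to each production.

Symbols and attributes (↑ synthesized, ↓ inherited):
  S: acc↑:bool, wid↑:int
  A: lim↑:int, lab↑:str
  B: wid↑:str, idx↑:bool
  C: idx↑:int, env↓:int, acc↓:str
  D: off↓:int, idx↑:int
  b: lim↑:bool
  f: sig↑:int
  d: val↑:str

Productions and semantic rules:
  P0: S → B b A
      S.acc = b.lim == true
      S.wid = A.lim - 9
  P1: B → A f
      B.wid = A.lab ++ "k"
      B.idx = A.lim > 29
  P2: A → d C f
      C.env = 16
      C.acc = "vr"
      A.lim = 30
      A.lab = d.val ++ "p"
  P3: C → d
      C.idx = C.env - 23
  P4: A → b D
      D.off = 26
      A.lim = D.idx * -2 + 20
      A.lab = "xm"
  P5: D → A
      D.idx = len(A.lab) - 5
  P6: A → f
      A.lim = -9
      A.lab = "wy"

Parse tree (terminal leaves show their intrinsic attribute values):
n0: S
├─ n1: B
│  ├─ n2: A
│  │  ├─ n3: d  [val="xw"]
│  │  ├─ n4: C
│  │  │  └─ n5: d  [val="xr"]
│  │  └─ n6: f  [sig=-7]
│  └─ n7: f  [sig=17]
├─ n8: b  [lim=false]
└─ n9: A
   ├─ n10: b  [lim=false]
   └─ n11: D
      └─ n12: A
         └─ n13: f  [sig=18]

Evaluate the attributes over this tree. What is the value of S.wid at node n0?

17

1. n3.val = "xw"  [terminal]
2. n4.env = 16  [16]
3. n4.acc = "vr"  ["vr"]
4. n5.val = "xr"  [terminal]
5. n4.idx = -7  [C.env - 23]
6. n6.sig = -7  [terminal]
7. n2.lim = 30  [30]
8. n2.lab = "xwp"  [d.val ++ "p"]
9. n7.sig = 17  [terminal]
10. n1.wid = "xwpk"  [A.lab ++ "k"]
11. n1.idx = true  [A.lim > 29]
12. n8.lim = false  [terminal]
13. n10.lim = false  [terminal]
14. n11.off = 26  [26]
15. n13.sig = 18  [terminal]
16. n12.lim = -9  [-9]
17. n12.lab = "wy"  ["wy"]
18. n11.idx = -3  [len(A.lab) - 5]
19. n9.lim = 26  [D.idx * -2 + 20]
20. n9.lab = "xm"  ["xm"]
21. n0.acc = false  [b.lim == true]
22. n0.wid = 17  [A.lim - 9]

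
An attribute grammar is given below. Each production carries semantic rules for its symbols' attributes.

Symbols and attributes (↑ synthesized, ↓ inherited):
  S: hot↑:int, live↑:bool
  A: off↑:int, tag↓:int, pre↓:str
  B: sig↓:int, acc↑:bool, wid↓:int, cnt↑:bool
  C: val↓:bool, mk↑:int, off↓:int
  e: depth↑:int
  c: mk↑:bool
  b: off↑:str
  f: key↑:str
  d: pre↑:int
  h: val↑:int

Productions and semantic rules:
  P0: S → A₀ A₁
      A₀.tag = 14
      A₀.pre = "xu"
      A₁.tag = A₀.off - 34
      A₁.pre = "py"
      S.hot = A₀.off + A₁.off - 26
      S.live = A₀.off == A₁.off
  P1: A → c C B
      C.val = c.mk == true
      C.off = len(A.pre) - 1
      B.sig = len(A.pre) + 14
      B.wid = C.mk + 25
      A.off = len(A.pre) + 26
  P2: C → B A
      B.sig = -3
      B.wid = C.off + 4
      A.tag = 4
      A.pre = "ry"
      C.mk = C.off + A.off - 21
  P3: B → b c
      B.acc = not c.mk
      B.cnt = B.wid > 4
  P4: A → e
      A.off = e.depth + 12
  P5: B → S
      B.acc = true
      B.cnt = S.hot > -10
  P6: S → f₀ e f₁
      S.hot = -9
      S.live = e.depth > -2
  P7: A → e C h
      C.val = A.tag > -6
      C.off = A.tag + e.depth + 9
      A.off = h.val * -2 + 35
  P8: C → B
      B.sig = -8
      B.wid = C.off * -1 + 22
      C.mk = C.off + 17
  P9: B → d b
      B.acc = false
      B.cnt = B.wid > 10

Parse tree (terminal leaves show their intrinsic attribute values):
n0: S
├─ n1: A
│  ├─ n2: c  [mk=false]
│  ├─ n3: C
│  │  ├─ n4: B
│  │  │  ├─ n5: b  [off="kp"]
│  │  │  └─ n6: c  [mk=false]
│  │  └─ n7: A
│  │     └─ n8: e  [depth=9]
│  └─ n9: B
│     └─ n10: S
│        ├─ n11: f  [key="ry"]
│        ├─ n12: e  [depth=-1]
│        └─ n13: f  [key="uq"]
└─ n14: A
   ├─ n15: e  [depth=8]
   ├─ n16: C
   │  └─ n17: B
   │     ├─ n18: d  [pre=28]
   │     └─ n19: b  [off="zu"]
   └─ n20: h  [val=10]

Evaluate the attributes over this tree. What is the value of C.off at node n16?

1. n1.tag = 14  [14]
2. n1.pre = "xu"  ["xu"]
3. n2.mk = false  [terminal]
4. n3.val = false  [c.mk == true]
5. n3.off = 1  [len(A.pre) - 1]
6. n4.sig = -3  [-3]
7. n4.wid = 5  [C.off + 4]
8. n5.off = "kp"  [terminal]
9. n6.mk = false  [terminal]
10. n4.acc = true  [not c.mk]
11. n4.cnt = true  [B.wid > 4]
12. n7.tag = 4  [4]
13. n7.pre = "ry"  ["ry"]
14. n8.depth = 9  [terminal]
15. n7.off = 21  [e.depth + 12]
16. n3.mk = 1  [C.off + A.off - 21]
17. n9.sig = 16  [len(A.pre) + 14]
18. n9.wid = 26  [C.mk + 25]
19. n11.key = "ry"  [terminal]
20. n12.depth = -1  [terminal]
21. n13.key = "uq"  [terminal]
22. n10.hot = -9  [-9]
23. n10.live = true  [e.depth > -2]
24. n9.acc = true  [true]
25. n9.cnt = true  [S.hot > -10]
26. n1.off = 28  [len(A.pre) + 26]
27. n14.tag = -6  [A₀.off - 34]
28. n14.pre = "py"  ["py"]
29. n15.depth = 8  [terminal]
30. n16.val = false  [A.tag > -6]
31. n16.off = 11  [A.tag + e.depth + 9]
32. n17.sig = -8  [-8]
33. n17.wid = 11  [C.off * -1 + 22]
34. n18.pre = 28  [terminal]
35. n19.off = "zu"  [terminal]
36. n17.acc = false  [false]
37. n17.cnt = true  [B.wid > 10]
38. n16.mk = 28  [C.off + 17]
39. n20.val = 10  [terminal]
40. n14.off = 15  [h.val * -2 + 35]
41. n0.hot = 17  [A₀.off + A₁.off - 26]
42. n0.live = false  [A₀.off == A₁.off]

11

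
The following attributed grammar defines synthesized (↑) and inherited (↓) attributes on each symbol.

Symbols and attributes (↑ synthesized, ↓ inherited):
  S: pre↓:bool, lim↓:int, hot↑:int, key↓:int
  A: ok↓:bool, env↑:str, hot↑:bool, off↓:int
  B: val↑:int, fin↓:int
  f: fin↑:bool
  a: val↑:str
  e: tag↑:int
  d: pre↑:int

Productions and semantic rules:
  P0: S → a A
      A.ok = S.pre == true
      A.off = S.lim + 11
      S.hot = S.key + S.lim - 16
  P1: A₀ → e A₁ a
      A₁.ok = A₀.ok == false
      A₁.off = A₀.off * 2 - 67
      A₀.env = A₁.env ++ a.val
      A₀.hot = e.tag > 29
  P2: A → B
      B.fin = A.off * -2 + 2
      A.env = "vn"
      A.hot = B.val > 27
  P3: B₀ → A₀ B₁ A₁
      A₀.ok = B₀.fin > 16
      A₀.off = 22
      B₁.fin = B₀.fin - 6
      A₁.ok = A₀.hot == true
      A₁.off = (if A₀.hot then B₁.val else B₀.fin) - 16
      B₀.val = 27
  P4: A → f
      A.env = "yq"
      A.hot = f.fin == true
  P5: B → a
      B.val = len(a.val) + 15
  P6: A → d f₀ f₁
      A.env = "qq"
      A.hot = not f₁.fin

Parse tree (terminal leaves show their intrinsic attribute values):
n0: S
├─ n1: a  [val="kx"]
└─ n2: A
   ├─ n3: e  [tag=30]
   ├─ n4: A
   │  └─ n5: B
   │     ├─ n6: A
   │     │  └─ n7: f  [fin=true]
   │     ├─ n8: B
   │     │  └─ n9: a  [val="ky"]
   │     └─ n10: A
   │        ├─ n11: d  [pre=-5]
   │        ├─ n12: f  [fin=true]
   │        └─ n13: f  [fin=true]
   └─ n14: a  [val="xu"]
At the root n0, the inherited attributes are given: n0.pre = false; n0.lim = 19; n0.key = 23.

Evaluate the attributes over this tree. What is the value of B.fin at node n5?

16

1. n0.pre = false  [given at root]
2. n0.lim = 19  [given at root]
3. n0.key = 23  [given at root]
4. n1.val = "kx"  [terminal]
5. n2.ok = false  [S.pre == true]
6. n2.off = 30  [S.lim + 11]
7. n3.tag = 30  [terminal]
8. n4.ok = true  [A₀.ok == false]
9. n4.off = -7  [A₀.off * 2 - 67]
10. n5.fin = 16  [A.off * -2 + 2]
11. n6.ok = false  [B₀.fin > 16]
12. n6.off = 22  [22]
13. n7.fin = true  [terminal]
14. n6.env = "yq"  ["yq"]
15. n6.hot = true  [f.fin == true]
16. n8.fin = 10  [B₀.fin - 6]
17. n9.val = "ky"  [terminal]
18. n8.val = 17  [len(a.val) + 15]
19. n10.ok = true  [A₀.hot == true]
20. n10.off = 1  [(if A₀.hot then B₁.val else B₀.fin) - 16]
21. n11.pre = -5  [terminal]
22. n12.fin = true  [terminal]
23. n13.fin = true  [terminal]
24. n10.env = "qq"  ["qq"]
25. n10.hot = false  [not f₁.fin]
26. n5.val = 27  [27]
27. n4.env = "vn"  ["vn"]
28. n4.hot = false  [B.val > 27]
29. n14.val = "xu"  [terminal]
30. n2.env = "vnxu"  [A₁.env ++ a.val]
31. n2.hot = true  [e.tag > 29]
32. n0.hot = 26  [S.key + S.lim - 16]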